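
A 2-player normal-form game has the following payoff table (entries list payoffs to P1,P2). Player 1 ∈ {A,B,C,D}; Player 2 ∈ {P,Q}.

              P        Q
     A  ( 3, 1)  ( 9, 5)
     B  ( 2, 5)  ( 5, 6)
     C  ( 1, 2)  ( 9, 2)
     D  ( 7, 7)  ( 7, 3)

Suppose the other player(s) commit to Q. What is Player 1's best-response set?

argmax u_1 = {A,C}

u_1(A vs Q) = 9
u_1(B vs Q) = 5
u_1(C vs Q) = 9
u_1(D vs Q) = 7
max payoff 9 at {A,C}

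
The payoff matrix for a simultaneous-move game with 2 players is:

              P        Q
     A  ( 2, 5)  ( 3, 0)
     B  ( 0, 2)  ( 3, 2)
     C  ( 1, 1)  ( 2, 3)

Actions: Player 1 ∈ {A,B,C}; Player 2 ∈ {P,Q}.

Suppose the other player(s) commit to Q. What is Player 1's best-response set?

u_1(A vs Q) = 3
u_1(B vs Q) = 3
u_1(C vs Q) = 2
max payoff 3 at {A,B}

P1 best: {A,B}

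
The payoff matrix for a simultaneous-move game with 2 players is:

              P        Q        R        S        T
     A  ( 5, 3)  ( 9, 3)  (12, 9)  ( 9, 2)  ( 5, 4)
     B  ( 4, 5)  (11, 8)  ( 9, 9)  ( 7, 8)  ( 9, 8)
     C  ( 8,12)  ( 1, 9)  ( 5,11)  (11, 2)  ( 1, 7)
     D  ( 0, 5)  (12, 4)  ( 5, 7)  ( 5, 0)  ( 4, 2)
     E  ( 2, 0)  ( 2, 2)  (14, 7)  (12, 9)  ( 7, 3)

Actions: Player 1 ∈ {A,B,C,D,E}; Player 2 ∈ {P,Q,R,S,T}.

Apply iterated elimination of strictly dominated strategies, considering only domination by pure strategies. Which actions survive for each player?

P2 drop Q (R beats it: A:9>3 B:9>8 C:11>9 D:7>4 E:7>2)
P1 drop D (A beats it: P:5>0 R:12>5 S:9>5 T:5>4)
P2 drop T (R beats it: A:9>4 B:9>8 C:11>7 E:7>3)
P1 drop B (A beats it: P:5>4 R:12>9 S:9>7)
P1→{A,C,E} P2→{P,R,S}

Survivors P1:{A,C,E} P2:{P,R,S}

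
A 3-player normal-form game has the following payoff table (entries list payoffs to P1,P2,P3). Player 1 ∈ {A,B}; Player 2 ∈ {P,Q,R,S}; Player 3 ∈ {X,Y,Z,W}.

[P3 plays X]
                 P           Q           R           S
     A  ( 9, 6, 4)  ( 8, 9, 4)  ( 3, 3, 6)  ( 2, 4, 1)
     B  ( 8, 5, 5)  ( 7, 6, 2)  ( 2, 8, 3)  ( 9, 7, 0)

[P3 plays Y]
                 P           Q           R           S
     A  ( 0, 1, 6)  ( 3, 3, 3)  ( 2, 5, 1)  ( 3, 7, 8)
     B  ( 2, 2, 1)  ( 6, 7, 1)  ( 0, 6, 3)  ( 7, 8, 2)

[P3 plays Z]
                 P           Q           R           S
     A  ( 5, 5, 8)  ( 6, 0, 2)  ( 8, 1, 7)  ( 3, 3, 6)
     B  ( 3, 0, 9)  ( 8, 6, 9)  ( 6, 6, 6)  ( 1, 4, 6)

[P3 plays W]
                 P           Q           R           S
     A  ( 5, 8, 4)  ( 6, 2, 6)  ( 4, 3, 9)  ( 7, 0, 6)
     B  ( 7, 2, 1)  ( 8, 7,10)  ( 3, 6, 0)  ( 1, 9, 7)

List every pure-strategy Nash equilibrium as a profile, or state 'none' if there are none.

(A,P,X): not NE [P2→Q gives 9>6; P3→Z gives 8>4]
(A,P,Y): not NE [P1→B gives 2>0; P2→S gives 7>1; P3→Z gives 8>6]
(A,P,Z): NE
(A,P,W): not NE [P1→B gives 7>5; P3→Z gives 8>4]
(A,Q,X): not NE [P3→W gives 6>4]
(A,Q,Y): not NE [P1→B gives 6>3; P2→S gives 7>3; P3→W gives 6>3]
(A,Q,Z): not NE [P1→B gives 8>6; P2→P gives 5>0; P3→W gives 6>2]
(A,Q,W): not NE [P1→B gives 8>6; P2→P gives 8>2]
(A,R,X): not NE [P2→Q gives 9>3; P3→W gives 9>6]
(A,R,Y): not NE [P2→S gives 7>5; P3→W gives 9>1]
(A,R,Z): not NE [P2→P gives 5>1; P3→W gives 9>7]
(A,R,W): not NE [P2→P gives 8>3]
(A,S,X): not NE [P1→B gives 9>2; P2→Q gives 9>4; P3→Y gives 8>1]
(A,S,Y): not NE [P1→B gives 7>3]
(A,S,Z): not NE [P2→P gives 5>3; P3→Y gives 8>6]
(A,S,W): not NE [P2→P gives 8>0; P3→Y gives 8>6]
(B,P,X): not NE [P1→A gives 9>8; P2→R gives 8>5; P3→Z gives 9>5]
(B,P,Y): not NE [P2→S gives 8>2; P3→Z gives 9>1]
(B,P,Z): not NE [P1→A gives 5>3; P2→R gives 6>0]
(B,P,W): not NE [P2→S gives 9>2; P3→Z gives 9>1]
(B,Q,X): not NE [P1→A gives 8>7; P2→R gives 8>6; P3→W gives 10>2]
(B,Q,Y): not NE [P2→S gives 8>7; P3→W gives 10>1]
(B,Q,Z): not NE [P3→W gives 10>9]
(B,Q,W): not NE [P2→S gives 9>7]
(B,R,X): not NE [P1→A gives 3>2; P3→Z gives 6>3]
(B,R,Y): not NE [P1→A gives 2>0; P2→S gives 8>6; P3→Z gives 6>3]
(B,R,Z): not NE [P1→A gives 8>6]
(B,R,W): not NE [P1→A gives 4>3; P2→S gives 9>6; P3→Z gives 6>0]
(B,S,X): not NE [P2→R gives 8>7; P3→W gives 7>0]
(B,S,Y): not NE [P3→W gives 7>2]
(B,S,Z): not NE [P1→A gives 3>1; P2→R gives 6>4; P3→W gives 7>6]
(B,S,W): not NE [P1→A gives 7>1]

Nash profiles: (A,P,Z)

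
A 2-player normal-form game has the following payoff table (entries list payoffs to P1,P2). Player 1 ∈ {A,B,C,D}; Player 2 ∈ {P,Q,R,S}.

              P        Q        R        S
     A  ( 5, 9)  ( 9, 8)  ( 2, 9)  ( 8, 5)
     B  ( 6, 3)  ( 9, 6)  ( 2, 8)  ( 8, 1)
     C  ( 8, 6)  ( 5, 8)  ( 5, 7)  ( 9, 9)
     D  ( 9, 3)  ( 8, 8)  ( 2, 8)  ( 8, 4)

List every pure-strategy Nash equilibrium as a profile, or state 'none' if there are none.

(A,P): not NE [P1→D gives 9>5]
(A,Q): not NE [P2→R gives 9>8]
(A,R): not NE [P1→C gives 5>2]
(A,S): not NE [P1→C gives 9>8; P2→R gives 9>5]
(B,P): not NE [P1→D gives 9>6; P2→R gives 8>3]
(B,Q): not NE [P2→R gives 8>6]
(B,R): not NE [P1→C gives 5>2]
(B,S): not NE [P1→C gives 9>8; P2→R gives 8>1]
(C,P): not NE [P1→D gives 9>8; P2→S gives 9>6]
(C,Q): not NE [P1→B gives 9>5; P2→S gives 9>8]
(C,R): not NE [P2→S gives 9>7]
(C,S): NE
(D,P): not NE [P2→R gives 8>3]
(D,Q): not NE [P1→B gives 9>8]
(D,R): not NE [P1→C gives 5>2]
(D,S): not NE [P1→C gives 9>8; P2→R gives 8>4]

NE set: (C,S)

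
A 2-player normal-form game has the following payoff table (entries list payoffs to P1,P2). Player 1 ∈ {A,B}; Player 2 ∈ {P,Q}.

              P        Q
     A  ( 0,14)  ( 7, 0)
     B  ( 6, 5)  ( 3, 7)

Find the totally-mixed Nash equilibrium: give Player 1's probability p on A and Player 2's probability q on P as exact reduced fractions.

P1 indiff ⇒ q·0+(1-q)·7 = q·6+(1-q)·3 ⇒ q(-6) = (1-q)(-4) ⇒ q = 2/5
P2 indiff ⇒ p·14+(1-p)·5 = p·0+(1-p)·7 ⇒ p(14) = (1-p)(2) ⇒ p = 1/8

(p,q) = (1/8, 2/5)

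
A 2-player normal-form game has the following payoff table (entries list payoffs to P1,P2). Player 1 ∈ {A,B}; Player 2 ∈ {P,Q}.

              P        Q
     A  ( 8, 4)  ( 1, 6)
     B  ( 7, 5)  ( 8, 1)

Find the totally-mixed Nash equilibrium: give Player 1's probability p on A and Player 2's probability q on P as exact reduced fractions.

P1 indiff ⇒ q·8+(1-q)·1 = q·7+(1-q)·8 ⇒ q(1) = (1-q)(7) ⇒ q = 7/8
P2 indiff ⇒ p·4+(1-p)·5 = p·6+(1-p)·1 ⇒ p(-2) = (1-p)(-4) ⇒ p = 2/3

P1 mixes 2/3 on A; P2 mixes 7/8 on P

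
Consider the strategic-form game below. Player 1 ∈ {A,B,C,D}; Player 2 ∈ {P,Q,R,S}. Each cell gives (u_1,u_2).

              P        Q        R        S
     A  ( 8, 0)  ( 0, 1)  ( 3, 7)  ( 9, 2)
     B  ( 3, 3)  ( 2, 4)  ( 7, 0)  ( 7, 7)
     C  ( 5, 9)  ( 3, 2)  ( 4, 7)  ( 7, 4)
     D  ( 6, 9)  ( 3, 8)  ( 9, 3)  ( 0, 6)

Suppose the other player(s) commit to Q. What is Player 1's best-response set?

P1 best: {C,D}

u_1(A vs Q) = 0
u_1(B vs Q) = 2
u_1(C vs Q) = 3
u_1(D vs Q) = 3
max payoff 3 at {C,D}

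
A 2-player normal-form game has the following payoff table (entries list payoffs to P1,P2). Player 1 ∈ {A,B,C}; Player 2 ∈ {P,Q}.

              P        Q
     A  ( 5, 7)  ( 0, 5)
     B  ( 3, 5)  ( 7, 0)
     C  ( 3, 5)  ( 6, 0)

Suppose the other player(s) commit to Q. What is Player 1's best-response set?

argmax u_1 = {B}

u_1(A vs Q) = 0
u_1(B vs Q) = 7
u_1(C vs Q) = 6
max payoff 7 at {B}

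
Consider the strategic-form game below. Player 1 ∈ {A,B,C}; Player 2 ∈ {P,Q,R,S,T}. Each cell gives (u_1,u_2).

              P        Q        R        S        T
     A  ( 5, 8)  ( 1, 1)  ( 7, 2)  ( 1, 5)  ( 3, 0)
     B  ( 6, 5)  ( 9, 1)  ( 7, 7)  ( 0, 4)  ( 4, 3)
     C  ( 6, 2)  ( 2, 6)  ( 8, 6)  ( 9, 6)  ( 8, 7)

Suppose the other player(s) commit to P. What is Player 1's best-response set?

u_1(A vs P) = 5
u_1(B vs P) = 6
u_1(C vs P) = 6
max payoff 6 at {B,C}

P1 best: {B,C}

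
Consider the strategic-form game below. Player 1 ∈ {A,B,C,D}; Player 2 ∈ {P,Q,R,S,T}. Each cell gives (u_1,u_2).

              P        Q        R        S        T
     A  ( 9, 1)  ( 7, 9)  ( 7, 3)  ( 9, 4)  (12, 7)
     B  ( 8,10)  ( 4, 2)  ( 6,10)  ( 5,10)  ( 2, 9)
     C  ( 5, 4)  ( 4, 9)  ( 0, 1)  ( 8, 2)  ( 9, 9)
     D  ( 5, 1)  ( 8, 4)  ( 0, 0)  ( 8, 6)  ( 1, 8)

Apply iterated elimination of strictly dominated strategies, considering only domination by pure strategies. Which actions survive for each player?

IESDS → P1:{A,D} P2:{Q,T}

P1 drop B (A beats it: P:9>8 Q:7>4 R:7>6 S:9>5 T:12>2)
P1 drop C (A beats it: P:9>5 Q:7>4 R:7>0 S:9>8 T:12>9)
P2 drop P (Q beats it: A:9>1 D:4>1)
P2 drop R (Q beats it: A:9>3 D:4>0)
P2 drop S (T beats it: A:7>4 D:8>6)
P1→{A,D} P2→{Q,T}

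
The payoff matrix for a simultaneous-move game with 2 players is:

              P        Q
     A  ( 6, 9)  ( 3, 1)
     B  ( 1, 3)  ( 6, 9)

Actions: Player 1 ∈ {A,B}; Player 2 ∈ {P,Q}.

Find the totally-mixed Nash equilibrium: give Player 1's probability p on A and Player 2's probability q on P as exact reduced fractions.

P1 indiff ⇒ q·6+(1-q)·3 = q·1+(1-q)·6 ⇒ q(5) = (1-q)(3) ⇒ q = 3/8
P2 indiff ⇒ p·9+(1-p)·3 = p·1+(1-p)·9 ⇒ p(8) = (1-p)(6) ⇒ p = 3/7

P1 mixes 3/7 on A; P2 mixes 3/8 on P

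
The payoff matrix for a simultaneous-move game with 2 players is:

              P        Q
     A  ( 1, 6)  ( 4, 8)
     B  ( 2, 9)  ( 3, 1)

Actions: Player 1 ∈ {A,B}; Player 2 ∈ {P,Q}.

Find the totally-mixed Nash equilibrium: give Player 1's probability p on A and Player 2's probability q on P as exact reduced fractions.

p=4/5, q=1/2

P1 indiff ⇒ q·1+(1-q)·4 = q·2+(1-q)·3 ⇒ q(-1) = (1-q)(-1) ⇒ q = 1/2
P2 indiff ⇒ p·6+(1-p)·9 = p·8+(1-p)·1 ⇒ p(-2) = (1-p)(-8) ⇒ p = 4/5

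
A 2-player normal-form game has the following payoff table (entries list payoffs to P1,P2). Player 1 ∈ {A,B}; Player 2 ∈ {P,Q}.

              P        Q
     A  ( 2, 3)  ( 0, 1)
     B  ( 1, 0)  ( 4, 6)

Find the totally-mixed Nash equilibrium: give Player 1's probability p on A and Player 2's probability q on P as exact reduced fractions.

P1 indiff ⇒ q·2+(1-q)·0 = q·1+(1-q)·4 ⇒ q(1) = (1-q)(4) ⇒ q = 4/5
P2 indiff ⇒ p·3+(1-p)·0 = p·1+(1-p)·6 ⇒ p(2) = (1-p)(6) ⇒ p = 3/4

(p,q) = (3/4, 4/5)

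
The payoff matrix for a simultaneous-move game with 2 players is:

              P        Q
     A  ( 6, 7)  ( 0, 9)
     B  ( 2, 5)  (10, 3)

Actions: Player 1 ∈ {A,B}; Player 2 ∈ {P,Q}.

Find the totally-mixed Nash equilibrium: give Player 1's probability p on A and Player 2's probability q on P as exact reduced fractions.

P1 indiff ⇒ q·6+(1-q)·0 = q·2+(1-q)·10 ⇒ q(4) = (1-q)(10) ⇒ q = 5/7
P2 indiff ⇒ p·7+(1-p)·5 = p·9+(1-p)·3 ⇒ p(-2) = (1-p)(-2) ⇒ p = 1/2

(p,q) = (1/2, 5/7)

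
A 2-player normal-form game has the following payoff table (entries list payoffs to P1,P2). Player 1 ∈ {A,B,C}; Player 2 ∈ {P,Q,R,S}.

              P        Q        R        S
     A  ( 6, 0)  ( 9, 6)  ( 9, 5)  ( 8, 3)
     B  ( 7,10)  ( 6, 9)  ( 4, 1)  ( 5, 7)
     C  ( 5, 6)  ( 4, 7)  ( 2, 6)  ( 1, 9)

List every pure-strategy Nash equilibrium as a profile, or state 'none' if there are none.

NE set: (A,Q), (B,P)

(A,P): not NE [P1→B gives 7>6; P2→Q gives 6>0]
(A,Q): NE
(A,R): not NE [P2→Q gives 6>5]
(A,S): not NE [P2→Q gives 6>3]
(B,P): NE
(B,Q): not NE [P1→A gives 9>6; P2→P gives 10>9]
(B,R): not NE [P1→A gives 9>4; P2→P gives 10>1]
(B,S): not NE [P1→A gives 8>5; P2→P gives 10>7]
(C,P): not NE [P1→B gives 7>5; P2→S gives 9>6]
(C,Q): not NE [P1→A gives 9>4; P2→S gives 9>7]
(C,R): not NE [P1→A gives 9>2; P2→S gives 9>6]
(C,S): not NE [P1→A gives 8>1]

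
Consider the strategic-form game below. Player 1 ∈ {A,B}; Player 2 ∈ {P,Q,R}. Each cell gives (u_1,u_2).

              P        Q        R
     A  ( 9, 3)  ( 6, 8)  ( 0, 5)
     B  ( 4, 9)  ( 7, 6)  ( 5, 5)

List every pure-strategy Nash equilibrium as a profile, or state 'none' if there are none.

PSNE: ∅

(A,P): not NE [P2→Q gives 8>3]
(A,Q): not NE [P1→B gives 7>6]
(A,R): not NE [P1→B gives 5>0; P2→Q gives 8>5]
(B,P): not NE [P1→A gives 9>4]
(B,Q): not NE [P2→P gives 9>6]
(B,R): not NE [P2→P gives 9>5]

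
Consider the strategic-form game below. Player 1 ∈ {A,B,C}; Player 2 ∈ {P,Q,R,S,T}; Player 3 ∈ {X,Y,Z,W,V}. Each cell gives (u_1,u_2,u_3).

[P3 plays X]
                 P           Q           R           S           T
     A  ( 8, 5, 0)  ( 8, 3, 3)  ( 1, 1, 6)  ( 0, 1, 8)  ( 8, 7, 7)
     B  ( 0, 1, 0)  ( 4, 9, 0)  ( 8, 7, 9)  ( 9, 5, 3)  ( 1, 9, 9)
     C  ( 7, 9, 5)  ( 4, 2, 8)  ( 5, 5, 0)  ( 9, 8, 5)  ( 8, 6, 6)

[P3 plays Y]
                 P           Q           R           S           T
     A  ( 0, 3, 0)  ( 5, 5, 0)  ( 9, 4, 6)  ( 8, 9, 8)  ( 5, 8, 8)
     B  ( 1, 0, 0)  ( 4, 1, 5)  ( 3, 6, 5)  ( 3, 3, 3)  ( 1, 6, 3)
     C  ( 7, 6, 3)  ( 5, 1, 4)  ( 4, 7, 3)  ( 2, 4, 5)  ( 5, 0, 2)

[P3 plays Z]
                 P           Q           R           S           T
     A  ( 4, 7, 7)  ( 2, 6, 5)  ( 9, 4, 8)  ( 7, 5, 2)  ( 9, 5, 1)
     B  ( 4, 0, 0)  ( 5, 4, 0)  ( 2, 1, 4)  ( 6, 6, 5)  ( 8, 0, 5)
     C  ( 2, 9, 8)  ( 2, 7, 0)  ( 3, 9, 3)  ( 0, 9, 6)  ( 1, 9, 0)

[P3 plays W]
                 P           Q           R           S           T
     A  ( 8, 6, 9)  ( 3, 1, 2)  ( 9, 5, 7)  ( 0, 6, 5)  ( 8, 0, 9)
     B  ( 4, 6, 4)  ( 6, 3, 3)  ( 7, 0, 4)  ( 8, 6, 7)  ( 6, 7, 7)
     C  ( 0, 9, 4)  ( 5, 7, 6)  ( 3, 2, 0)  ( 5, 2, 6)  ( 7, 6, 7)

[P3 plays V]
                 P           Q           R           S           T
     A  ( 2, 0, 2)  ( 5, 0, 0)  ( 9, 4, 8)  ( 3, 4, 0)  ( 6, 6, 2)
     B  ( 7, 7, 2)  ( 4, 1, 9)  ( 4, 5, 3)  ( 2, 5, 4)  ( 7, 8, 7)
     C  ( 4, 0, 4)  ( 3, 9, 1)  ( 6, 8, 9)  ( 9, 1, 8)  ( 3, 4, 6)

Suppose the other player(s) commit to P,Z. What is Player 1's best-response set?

u_1(A vs P,Z) = 4
u_1(B vs P,Z) = 4
u_1(C vs P,Z) = 2
max payoff 4 at {A,B}

P1 best: {A,B}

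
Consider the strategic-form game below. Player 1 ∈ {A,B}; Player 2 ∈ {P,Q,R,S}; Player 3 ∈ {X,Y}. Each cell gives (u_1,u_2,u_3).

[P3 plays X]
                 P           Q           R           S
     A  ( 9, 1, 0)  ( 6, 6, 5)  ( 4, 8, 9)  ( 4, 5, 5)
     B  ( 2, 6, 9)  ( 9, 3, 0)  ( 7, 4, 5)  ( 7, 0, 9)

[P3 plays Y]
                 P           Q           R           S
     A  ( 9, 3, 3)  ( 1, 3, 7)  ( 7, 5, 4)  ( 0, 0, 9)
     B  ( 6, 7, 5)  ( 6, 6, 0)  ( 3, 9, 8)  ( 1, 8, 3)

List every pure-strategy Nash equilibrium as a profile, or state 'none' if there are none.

PSNE: ∅

(A,P,X): not NE [P2→R gives 8>1; P3→Y gives 3>0]
(A,P,Y): not NE [P2→R gives 5>3]
(A,Q,X): not NE [P1→B gives 9>6; P2→R gives 8>6; P3→Y gives 7>5]
(A,Q,Y): not NE [P1→B gives 6>1; P2→R gives 5>3]
(A,R,X): not NE [P1→B gives 7>4]
(A,R,Y): not NE [P3→X gives 9>4]
(A,S,X): not NE [P1→B gives 7>4; P2→R gives 8>5; P3→Y gives 9>5]
(A,S,Y): not NE [P1→B gives 1>0; P2→R gives 5>0]
(B,P,X): not NE [P1→A gives 9>2]
(B,P,Y): not NE [P1→A gives 9>6; P2→R gives 9>7; P3→X gives 9>5]
(B,Q,X): not NE [P2→P gives 6>3]
(B,Q,Y): not NE [P2→R gives 9>6]
(B,R,X): not NE [P2→P gives 6>4; P3→Y gives 8>5]
(B,R,Y): not NE [P1→A gives 7>3]
(B,S,X): not NE [P2→P gives 6>0]
(B,S,Y): not NE [P2→R gives 9>8; P3→X gives 9>3]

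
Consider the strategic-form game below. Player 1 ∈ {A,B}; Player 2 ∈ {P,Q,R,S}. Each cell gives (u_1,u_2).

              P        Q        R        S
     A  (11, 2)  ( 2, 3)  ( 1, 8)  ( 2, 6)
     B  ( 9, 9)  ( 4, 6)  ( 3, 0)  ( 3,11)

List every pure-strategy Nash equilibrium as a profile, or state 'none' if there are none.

(A,P): not NE [P2→R gives 8>2]
(A,Q): not NE [P1→B gives 4>2; P2→R gives 8>3]
(A,R): not NE [P1→B gives 3>1]
(A,S): not NE [P1→B gives 3>2; P2→R gives 8>6]
(B,P): not NE [P1→A gives 11>9; P2→S gives 11>9]
(B,Q): not NE [P2→S gives 11>6]
(B,R): not NE [P2→S gives 11>0]
(B,S): NE

NE set: (B,S)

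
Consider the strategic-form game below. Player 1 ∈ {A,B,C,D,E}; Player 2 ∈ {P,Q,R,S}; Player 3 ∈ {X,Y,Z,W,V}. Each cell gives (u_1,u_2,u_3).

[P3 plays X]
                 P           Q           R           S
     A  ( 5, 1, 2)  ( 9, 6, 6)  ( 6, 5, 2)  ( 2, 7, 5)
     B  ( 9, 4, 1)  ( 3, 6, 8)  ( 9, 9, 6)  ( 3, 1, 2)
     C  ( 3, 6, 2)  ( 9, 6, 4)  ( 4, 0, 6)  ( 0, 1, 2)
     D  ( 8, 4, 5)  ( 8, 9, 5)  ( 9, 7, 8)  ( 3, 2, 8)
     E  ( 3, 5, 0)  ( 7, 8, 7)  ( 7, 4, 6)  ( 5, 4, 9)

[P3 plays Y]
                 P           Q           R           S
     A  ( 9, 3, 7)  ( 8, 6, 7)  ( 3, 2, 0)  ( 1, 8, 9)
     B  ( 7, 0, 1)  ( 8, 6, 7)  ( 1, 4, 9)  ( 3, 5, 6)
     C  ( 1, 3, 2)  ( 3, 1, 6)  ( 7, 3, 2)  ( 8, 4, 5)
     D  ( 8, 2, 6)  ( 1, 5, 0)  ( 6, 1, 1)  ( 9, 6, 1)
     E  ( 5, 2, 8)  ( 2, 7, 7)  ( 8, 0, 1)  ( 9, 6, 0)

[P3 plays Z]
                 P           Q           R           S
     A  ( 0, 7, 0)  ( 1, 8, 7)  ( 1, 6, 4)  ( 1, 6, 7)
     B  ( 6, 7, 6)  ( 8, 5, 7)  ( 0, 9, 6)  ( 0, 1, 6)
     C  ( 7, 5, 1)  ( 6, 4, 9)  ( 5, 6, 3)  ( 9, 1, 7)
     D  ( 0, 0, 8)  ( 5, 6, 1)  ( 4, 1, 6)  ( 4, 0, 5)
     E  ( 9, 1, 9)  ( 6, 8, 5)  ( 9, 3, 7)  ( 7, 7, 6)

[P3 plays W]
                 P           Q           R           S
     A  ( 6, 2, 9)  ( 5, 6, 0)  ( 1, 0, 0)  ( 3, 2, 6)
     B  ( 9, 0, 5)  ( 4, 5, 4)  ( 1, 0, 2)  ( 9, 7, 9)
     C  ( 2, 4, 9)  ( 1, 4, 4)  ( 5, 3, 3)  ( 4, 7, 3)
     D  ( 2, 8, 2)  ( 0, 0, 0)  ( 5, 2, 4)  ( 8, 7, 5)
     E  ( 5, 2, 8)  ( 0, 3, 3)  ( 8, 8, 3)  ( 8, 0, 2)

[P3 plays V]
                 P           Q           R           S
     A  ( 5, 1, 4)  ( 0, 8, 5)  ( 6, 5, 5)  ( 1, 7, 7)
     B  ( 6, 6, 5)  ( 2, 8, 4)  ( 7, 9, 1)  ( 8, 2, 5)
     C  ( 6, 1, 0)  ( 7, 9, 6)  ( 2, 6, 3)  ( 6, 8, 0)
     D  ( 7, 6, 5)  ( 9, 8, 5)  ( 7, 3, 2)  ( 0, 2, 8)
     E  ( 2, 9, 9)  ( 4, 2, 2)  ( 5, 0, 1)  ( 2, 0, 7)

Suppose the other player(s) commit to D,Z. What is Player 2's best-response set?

BR_2 = {Q}

u_2(P vs D,Z) = 0
u_2(Q vs D,Z) = 6
u_2(R vs D,Z) = 1
u_2(S vs D,Z) = 0
max payoff 6 at {Q}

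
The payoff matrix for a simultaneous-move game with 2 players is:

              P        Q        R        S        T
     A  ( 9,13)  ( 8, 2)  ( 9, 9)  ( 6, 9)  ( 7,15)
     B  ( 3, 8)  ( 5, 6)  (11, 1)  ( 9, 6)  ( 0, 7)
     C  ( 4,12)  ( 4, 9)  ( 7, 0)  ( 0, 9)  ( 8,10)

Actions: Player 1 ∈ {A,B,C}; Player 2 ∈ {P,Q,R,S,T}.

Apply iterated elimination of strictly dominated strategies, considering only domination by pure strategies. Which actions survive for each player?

Remaining: P1:{A,C} P2:{P,T}

P2 drop Q (P beats it: A:13>2 B:8>6 C:12>9)
P2 drop R (P beats it: A:13>9 B:8>1 C:12>0)
P2 drop S (P beats it: A:13>9 B:8>6 C:12>9)
P1 drop B (A beats it: P:9>3 T:7>0)
P1→{A,C} P2→{P,T}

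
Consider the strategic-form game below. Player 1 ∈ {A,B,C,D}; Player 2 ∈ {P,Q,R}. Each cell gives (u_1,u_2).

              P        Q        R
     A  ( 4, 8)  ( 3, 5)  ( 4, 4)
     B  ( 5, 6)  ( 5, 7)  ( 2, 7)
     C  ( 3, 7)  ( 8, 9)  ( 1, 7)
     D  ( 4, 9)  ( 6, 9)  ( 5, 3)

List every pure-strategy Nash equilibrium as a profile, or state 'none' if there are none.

(A,P): not NE [P1→B gives 5>4]
(A,Q): not NE [P1→C gives 8>3; P2→P gives 8>5]
(A,R): not NE [P1→D gives 5>4; P2→P gives 8>4]
(B,P): not NE [P2→R gives 7>6]
(B,Q): not NE [P1→C gives 8>5]
(B,R): not NE [P1→D gives 5>2]
(C,P): not NE [P1→B gives 5>3; P2→Q gives 9>7]
(C,Q): NE
(C,R): not NE [P1→D gives 5>1; P2→Q gives 9>7]
(D,P): not NE [P1→B gives 5>4]
(D,Q): not NE [P1→C gives 8>6]
(D,R): not NE [P2→Q gives 9>3]

PSNE = {(C,Q)}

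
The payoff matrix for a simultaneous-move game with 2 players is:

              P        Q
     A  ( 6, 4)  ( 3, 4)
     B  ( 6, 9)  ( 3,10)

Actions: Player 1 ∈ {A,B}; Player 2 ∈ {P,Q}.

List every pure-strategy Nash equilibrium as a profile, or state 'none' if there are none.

(A,P): NE
(A,Q): NE
(B,P): not NE [P2→Q gives 10>9]
(B,Q): NE

PSNE = {(A,P), (A,Q), (B,Q)}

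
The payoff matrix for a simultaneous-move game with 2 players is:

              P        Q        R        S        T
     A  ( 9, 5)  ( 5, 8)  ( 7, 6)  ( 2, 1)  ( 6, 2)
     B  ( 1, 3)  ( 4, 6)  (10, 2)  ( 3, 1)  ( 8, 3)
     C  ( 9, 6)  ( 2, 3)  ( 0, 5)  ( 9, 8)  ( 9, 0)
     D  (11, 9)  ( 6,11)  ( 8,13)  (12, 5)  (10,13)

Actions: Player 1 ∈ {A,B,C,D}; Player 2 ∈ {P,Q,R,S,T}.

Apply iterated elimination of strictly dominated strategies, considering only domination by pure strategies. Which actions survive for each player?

P1 drop A (D beats it: P:11>9 Q:6>5 R:8>7 S:12>2 T:10>6)
P1 drop C (D beats it: P:11>9 Q:6>2 R:8>0 S:12>9 T:10>9)
P2 drop P (Q beats it: B:6>3 D:11>9)
P2 drop S (Q beats it: B:6>1 D:11>5)
P1→{B,D} P2→{Q,R,T}

IESDS → P1:{B,D} P2:{Q,R,T}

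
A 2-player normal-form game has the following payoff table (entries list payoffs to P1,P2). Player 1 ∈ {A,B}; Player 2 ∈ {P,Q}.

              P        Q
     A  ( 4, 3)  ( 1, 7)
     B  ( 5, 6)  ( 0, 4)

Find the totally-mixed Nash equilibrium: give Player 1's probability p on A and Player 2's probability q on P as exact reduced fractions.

P1 indiff ⇒ q·4+(1-q)·1 = q·5+(1-q)·0 ⇒ q(-1) = (1-q)(-1) ⇒ q = 1/2
P2 indiff ⇒ p·3+(1-p)·6 = p·7+(1-p)·4 ⇒ p(-4) = (1-p)(-2) ⇒ p = 1/3

(p,q) = (1/3, 1/2)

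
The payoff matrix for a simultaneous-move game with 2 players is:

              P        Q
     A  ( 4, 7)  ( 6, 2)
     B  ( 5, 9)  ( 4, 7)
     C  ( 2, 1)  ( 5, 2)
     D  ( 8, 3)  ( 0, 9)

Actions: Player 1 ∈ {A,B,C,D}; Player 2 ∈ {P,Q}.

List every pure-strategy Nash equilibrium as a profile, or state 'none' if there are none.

(A,P): not NE [P1→D gives 8>4]
(A,Q): not NE [P2→P gives 7>2]
(B,P): not NE [P1→D gives 8>5]
(B,Q): not NE [P1→A gives 6>4; P2→P gives 9>7]
(C,P): not NE [P1→D gives 8>2; P2→Q gives 2>1]
(C,Q): not NE [P1→A gives 6>5]
(D,P): not NE [P2→Q gives 9>3]
(D,Q): not NE [P1→A gives 6>0]

PSNE: ∅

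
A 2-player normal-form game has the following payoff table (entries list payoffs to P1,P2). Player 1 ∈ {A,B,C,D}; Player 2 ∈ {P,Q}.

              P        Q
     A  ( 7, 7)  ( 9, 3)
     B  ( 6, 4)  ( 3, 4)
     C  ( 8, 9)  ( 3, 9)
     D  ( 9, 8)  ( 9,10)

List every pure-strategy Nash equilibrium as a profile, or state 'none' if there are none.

NE set: (D,Q)

(A,P): not NE [P1→D gives 9>7]
(A,Q): not NE [P2→P gives 7>3]
(B,P): not NE [P1→D gives 9>6]
(B,Q): not NE [P1→D gives 9>3]
(C,P): not NE [P1→D gives 9>8]
(C,Q): not NE [P1→D gives 9>3]
(D,P): not NE [P2→Q gives 10>8]
(D,Q): NE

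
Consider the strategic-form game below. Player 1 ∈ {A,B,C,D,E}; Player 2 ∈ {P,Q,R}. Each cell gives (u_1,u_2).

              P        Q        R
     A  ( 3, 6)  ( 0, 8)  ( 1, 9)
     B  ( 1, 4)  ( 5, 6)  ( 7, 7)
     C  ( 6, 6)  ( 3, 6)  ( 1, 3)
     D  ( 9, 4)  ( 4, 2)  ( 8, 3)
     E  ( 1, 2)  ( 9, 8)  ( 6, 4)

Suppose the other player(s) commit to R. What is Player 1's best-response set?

BR_1 = {D}

u_1(A vs R) = 1
u_1(B vs R) = 7
u_1(C vs R) = 1
u_1(D vs R) = 8
u_1(E vs R) = 6
max payoff 8 at {D}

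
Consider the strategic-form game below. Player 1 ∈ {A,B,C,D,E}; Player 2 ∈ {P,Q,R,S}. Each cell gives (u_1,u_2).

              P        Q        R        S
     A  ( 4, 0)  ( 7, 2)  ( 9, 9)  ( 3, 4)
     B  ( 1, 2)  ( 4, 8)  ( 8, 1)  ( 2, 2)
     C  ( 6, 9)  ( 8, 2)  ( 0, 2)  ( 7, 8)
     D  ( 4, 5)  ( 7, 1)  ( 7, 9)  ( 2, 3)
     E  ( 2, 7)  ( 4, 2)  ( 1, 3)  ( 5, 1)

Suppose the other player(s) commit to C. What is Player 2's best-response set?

u_2(P vs C) = 9
u_2(Q vs C) = 2
u_2(R vs C) = 2
u_2(S vs C) = 8
max payoff 9 at {P}

argmax u_2 = {P}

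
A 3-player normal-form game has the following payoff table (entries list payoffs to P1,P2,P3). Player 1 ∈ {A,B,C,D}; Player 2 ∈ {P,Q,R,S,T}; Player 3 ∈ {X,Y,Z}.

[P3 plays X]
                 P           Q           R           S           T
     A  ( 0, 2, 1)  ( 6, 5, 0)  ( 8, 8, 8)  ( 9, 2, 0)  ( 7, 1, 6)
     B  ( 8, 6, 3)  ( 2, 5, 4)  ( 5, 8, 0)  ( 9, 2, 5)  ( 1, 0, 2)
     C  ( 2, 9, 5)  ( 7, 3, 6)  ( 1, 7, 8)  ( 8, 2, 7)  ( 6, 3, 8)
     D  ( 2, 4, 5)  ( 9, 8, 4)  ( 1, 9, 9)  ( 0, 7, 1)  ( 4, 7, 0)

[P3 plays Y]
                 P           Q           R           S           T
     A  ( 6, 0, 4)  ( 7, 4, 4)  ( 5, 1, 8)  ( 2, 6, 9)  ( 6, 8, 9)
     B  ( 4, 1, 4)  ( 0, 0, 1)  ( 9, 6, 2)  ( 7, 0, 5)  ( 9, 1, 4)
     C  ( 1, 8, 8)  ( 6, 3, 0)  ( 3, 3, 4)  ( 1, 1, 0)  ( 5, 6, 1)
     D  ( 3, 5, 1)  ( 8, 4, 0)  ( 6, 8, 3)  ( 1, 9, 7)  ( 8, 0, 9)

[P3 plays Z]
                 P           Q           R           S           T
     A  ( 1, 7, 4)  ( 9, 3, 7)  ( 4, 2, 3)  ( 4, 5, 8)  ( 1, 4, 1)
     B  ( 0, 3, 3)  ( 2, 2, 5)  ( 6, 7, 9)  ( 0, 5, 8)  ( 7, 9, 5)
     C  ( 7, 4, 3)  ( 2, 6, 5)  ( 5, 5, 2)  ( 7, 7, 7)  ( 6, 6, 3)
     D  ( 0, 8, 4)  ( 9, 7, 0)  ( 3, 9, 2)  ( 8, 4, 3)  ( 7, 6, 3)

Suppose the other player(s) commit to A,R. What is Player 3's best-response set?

argmax u_3 = {X,Y}

u_3(X vs A,R) = 8
u_3(Y vs A,R) = 8
u_3(Z vs A,R) = 3
max payoff 8 at {X,Y}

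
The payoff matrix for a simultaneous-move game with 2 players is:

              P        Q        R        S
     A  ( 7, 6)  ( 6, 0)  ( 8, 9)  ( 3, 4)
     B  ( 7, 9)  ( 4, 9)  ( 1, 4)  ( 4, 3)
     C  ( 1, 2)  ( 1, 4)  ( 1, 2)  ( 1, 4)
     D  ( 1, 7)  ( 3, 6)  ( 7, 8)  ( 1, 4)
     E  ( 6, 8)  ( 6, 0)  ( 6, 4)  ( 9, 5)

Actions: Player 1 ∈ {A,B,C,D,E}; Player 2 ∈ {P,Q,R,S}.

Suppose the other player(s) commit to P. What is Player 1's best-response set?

u_1(A vs P) = 7
u_1(B vs P) = 7
u_1(C vs P) = 1
u_1(D vs P) = 1
u_1(E vs P) = 6
max payoff 7 at {A,B}

P1 best: {A,B}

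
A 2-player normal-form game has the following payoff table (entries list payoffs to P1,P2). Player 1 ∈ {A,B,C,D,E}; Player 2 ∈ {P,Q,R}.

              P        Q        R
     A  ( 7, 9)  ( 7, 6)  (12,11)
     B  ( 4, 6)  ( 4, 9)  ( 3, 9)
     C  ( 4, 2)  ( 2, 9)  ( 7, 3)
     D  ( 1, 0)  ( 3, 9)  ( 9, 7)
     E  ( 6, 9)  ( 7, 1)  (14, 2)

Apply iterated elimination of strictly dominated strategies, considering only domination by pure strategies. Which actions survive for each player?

P1 drop B (A beats it: P:7>4 Q:7>4 R:12>3)
P1 drop C (A beats it: P:7>4 Q:7>2 R:12>7)
P1 drop D (A beats it: P:7>1 Q:7>3 R:12>9)
P2 drop Q (P beats it: A:9>6 E:9>1)
P1→{A,E} P2→{P,R}

Remaining: P1:{A,E} P2:{P,R}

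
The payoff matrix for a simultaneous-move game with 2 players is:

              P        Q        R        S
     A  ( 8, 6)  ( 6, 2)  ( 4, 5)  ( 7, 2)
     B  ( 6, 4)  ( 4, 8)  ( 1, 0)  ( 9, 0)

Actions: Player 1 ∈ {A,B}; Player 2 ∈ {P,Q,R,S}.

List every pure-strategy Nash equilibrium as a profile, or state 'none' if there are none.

(A,P): NE
(A,Q): not NE [P2→P gives 6>2]
(A,R): not NE [P2→P gives 6>5]
(A,S): not NE [P1→B gives 9>7; P2→P gives 6>2]
(B,P): not NE [P1→A gives 8>6; P2→Q gives 8>4]
(B,Q): not NE [P1→A gives 6>4]
(B,R): not NE [P1→A gives 4>1; P2→Q gives 8>0]
(B,S): not NE [P2→Q gives 8>0]

NE set: (A,P)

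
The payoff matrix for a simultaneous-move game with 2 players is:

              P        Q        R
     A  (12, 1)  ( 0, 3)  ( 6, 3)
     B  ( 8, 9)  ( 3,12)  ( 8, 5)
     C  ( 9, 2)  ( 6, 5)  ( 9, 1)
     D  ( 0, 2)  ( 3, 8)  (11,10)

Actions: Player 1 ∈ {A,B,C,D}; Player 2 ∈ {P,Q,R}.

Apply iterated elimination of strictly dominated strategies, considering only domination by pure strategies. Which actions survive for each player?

P1 drop B (C beats it: P:9>8 Q:6>3 R:9>8)
P2 drop P (Q beats it: A:3>1 C:5>2 D:8>2)
P1 drop A (C beats it: Q:6>0 R:9>6)
P1→{C,D} P2→{Q,R}

Survivors P1:{C,D} P2:{Q,R}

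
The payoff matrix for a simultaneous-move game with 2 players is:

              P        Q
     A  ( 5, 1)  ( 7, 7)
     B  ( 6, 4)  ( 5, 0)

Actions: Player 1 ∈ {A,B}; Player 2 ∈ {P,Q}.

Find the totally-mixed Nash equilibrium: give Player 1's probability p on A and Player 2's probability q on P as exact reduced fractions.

p=2/5, q=2/3

P1 indiff ⇒ q·5+(1-q)·7 = q·6+(1-q)·5 ⇒ q(-1) = (1-q)(-2) ⇒ q = 2/3
P2 indiff ⇒ p·1+(1-p)·4 = p·7+(1-p)·0 ⇒ p(-6) = (1-p)(-4) ⇒ p = 2/5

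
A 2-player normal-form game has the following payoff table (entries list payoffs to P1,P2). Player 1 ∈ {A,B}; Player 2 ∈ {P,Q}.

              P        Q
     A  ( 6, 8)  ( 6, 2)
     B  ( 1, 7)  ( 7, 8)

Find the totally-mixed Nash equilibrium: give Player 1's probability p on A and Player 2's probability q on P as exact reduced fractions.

P1 mixes 1/7 on A; P2 mixes 1/6 on P

P1 indiff ⇒ q·6+(1-q)·6 = q·1+(1-q)·7 ⇒ q(5) = (1-q)(1) ⇒ q = 1/6
P2 indiff ⇒ p·8+(1-p)·7 = p·2+(1-p)·8 ⇒ p(6) = (1-p)(1) ⇒ p = 1/7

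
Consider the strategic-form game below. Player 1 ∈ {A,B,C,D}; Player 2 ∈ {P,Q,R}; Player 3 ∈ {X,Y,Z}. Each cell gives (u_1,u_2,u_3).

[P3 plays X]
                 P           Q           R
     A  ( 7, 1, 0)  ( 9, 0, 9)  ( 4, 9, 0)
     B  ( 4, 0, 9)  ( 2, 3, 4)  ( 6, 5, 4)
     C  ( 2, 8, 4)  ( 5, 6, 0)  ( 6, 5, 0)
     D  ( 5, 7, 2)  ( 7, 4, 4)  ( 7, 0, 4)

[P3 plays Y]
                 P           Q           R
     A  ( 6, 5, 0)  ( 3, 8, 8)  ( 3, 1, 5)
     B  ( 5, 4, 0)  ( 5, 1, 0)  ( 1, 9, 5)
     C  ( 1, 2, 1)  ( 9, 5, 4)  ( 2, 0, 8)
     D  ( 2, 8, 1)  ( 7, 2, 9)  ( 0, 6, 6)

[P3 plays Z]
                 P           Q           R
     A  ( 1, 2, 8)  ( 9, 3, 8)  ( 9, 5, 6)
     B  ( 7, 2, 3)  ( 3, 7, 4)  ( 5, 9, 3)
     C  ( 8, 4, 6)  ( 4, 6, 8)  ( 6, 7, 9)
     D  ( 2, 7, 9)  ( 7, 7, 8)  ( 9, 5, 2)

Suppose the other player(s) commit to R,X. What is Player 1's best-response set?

BR_1 = {D}

u_1(A vs R,X) = 4
u_1(B vs R,X) = 6
u_1(C vs R,X) = 6
u_1(D vs R,X) = 7
max payoff 7 at {D}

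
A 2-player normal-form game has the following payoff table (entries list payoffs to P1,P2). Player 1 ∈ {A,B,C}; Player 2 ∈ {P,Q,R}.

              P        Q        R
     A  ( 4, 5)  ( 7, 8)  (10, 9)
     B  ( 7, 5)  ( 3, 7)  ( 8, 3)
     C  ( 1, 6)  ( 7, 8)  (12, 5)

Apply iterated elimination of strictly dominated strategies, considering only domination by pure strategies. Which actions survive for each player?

P2 drop P (Q beats it: A:8>5 B:7>5 C:8>6)
P1 drop B (A beats it: Q:7>3 R:10>8)
P1→{A,C} P2→{Q,R}

Survivors P1:{A,C} P2:{Q,R}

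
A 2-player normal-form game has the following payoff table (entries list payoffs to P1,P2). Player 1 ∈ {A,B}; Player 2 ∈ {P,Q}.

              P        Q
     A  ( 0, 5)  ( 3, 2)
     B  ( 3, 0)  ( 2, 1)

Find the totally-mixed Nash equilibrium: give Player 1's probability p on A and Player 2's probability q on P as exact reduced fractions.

P1 indiff ⇒ q·0+(1-q)·3 = q·3+(1-q)·2 ⇒ q(-3) = (1-q)(-1) ⇒ q = 1/4
P2 indiff ⇒ p·5+(1-p)·0 = p·2+(1-p)·1 ⇒ p(3) = (1-p)(1) ⇒ p = 1/4

(p,q) = (1/4, 1/4)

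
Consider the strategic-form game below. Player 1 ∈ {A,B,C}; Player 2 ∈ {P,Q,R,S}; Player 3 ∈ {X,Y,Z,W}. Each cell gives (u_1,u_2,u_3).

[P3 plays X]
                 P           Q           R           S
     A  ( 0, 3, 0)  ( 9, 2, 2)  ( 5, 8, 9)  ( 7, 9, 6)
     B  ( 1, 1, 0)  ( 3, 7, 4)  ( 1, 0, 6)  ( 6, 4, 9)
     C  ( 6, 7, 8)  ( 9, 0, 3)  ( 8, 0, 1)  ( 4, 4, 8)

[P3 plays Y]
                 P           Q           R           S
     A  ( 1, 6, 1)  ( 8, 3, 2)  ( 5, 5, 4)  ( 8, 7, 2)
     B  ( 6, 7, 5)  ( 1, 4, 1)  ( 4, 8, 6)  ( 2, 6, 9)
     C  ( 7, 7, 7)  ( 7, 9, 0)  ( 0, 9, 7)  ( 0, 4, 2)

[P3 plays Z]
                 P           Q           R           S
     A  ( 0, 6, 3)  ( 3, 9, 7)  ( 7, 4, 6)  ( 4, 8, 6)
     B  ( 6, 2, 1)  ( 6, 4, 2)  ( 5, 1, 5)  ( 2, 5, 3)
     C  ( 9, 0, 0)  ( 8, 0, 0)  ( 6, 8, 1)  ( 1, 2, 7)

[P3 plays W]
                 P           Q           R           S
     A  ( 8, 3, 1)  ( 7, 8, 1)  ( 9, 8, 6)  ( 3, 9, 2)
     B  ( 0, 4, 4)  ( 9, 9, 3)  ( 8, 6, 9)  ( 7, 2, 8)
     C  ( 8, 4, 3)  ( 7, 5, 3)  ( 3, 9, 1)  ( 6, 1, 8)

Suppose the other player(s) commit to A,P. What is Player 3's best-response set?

u_3(X vs A,P) = 0
u_3(Y vs A,P) = 1
u_3(Z vs A,P) = 3
u_3(W vs A,P) = 1
max payoff 3 at {Z}

BR_3 = {Z}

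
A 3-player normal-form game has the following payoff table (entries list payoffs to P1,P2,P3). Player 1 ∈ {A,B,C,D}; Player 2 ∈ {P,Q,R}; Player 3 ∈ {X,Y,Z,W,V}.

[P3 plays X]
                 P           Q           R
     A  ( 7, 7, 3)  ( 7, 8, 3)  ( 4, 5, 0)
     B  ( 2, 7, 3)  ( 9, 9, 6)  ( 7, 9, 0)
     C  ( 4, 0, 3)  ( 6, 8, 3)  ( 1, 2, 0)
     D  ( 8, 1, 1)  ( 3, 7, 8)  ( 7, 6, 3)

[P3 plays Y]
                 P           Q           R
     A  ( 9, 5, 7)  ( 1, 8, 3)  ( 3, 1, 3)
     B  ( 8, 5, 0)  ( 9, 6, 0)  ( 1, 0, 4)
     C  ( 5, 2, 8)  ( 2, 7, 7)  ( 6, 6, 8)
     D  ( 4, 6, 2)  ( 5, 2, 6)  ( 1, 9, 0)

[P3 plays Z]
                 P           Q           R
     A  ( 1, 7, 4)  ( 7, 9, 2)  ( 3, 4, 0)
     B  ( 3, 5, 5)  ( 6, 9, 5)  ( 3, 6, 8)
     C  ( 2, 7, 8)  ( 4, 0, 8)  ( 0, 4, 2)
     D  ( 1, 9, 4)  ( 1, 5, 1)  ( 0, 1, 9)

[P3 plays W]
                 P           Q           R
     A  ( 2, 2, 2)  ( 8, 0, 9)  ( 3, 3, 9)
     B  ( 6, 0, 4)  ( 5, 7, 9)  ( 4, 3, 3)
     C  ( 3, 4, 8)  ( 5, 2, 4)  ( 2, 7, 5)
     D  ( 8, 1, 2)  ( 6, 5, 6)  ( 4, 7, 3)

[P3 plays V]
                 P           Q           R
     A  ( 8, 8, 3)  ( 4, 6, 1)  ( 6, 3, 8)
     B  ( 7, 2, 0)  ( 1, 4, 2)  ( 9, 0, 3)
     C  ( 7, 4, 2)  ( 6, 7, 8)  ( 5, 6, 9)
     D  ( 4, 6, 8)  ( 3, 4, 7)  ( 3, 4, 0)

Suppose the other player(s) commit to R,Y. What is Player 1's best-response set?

u_1(A vs R,Y) = 3
u_1(B vs R,Y) = 1
u_1(C vs R,Y) = 6
u_1(D vs R,Y) = 1
max payoff 6 at {C}

P1 best: {C}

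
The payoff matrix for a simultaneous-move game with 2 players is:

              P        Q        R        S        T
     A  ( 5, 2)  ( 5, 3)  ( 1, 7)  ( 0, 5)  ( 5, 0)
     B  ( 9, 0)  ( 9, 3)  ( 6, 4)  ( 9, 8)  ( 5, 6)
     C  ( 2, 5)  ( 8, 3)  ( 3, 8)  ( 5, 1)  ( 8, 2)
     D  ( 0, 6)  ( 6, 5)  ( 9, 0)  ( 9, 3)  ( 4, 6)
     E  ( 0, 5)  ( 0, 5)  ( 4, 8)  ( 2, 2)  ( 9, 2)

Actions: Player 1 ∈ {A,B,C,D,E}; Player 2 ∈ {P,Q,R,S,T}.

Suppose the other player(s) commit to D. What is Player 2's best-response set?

u_2(P vs D) = 6
u_2(Q vs D) = 5
u_2(R vs D) = 0
u_2(S vs D) = 3
u_2(T vs D) = 6
max payoff 6 at {P,T}

argmax u_2 = {P,T}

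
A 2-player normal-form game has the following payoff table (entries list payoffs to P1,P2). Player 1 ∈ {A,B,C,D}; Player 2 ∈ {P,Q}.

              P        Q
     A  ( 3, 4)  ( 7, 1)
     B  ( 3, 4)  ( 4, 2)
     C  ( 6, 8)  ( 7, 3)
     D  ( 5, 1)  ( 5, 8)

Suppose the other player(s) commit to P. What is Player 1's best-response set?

u_1(A vs P) = 3
u_1(B vs P) = 3
u_1(C vs P) = 6
u_1(D vs P) = 5
max payoff 6 at {C}

BR_1 = {C}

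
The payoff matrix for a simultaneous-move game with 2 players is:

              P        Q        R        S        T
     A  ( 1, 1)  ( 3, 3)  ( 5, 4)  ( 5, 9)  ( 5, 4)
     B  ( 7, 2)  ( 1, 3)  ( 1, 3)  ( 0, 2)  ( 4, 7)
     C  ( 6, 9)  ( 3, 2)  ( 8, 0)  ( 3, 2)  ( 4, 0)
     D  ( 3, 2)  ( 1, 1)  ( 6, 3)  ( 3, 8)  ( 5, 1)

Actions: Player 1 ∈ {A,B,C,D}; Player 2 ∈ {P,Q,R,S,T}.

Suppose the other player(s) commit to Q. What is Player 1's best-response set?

u_1(A vs Q) = 3
u_1(B vs Q) = 1
u_1(C vs Q) = 3
u_1(D vs Q) = 1
max payoff 3 at {A,C}

BR_1 = {A,C}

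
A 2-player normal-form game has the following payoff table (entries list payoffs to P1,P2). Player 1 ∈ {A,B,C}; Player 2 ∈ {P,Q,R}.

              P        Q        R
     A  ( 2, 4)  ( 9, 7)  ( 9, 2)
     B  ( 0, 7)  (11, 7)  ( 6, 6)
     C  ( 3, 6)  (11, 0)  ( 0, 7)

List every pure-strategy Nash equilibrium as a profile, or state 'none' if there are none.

NE set: (B,Q)

(A,P): not NE [P1→C gives 3>2; P2→Q gives 7>4]
(A,Q): not NE [P1→C gives 11>9]
(A,R): not NE [P2→Q gives 7>2]
(B,P): not NE [P1→C gives 3>0]
(B,Q): NE
(B,R): not NE [P1→A gives 9>6; P2→Q gives 7>6]
(C,P): not NE [P2→R gives 7>6]
(C,Q): not NE [P2→R gives 7>0]
(C,R): not NE [P1→A gives 9>0]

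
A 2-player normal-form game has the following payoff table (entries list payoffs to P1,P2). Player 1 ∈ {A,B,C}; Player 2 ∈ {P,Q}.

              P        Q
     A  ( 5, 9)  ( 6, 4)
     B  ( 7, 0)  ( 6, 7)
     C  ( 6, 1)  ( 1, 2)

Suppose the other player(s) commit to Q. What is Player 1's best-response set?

BR_1 = {A,B}

u_1(A vs Q) = 6
u_1(B vs Q) = 6
u_1(C vs Q) = 1
max payoff 6 at {A,B}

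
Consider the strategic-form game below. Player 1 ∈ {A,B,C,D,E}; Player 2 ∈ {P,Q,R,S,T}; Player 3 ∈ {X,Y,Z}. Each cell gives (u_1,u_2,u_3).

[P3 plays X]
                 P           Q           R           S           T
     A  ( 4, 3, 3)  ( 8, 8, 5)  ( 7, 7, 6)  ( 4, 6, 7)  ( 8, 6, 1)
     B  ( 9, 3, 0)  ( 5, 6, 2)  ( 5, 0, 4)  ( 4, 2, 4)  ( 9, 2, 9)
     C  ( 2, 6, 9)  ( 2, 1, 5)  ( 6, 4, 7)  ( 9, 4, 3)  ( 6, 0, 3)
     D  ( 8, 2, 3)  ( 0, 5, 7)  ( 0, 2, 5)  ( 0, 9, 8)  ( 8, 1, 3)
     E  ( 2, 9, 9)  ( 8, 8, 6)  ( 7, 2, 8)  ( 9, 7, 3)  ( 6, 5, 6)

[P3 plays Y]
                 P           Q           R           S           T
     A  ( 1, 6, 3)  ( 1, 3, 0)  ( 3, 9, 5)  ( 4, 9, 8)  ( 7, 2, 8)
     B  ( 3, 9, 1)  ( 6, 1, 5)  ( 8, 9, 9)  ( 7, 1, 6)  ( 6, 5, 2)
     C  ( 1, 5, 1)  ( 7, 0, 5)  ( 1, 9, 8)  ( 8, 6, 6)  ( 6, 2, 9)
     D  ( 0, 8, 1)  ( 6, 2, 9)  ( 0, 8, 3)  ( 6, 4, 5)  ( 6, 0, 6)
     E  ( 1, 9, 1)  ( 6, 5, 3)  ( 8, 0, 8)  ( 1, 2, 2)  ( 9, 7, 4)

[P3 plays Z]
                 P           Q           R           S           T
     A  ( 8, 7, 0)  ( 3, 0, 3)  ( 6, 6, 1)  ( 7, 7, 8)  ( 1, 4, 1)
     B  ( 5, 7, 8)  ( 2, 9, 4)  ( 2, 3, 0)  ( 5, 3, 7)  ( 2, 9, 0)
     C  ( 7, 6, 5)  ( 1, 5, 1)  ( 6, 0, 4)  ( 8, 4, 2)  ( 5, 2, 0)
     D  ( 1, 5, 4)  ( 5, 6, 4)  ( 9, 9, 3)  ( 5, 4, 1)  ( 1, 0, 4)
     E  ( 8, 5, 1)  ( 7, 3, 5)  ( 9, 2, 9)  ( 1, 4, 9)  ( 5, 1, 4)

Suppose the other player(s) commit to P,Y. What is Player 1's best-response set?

P1 best: {B}

u_1(A vs P,Y) = 1
u_1(B vs P,Y) = 3
u_1(C vs P,Y) = 1
u_1(D vs P,Y) = 0
u_1(E vs P,Y) = 1
max payoff 3 at {B}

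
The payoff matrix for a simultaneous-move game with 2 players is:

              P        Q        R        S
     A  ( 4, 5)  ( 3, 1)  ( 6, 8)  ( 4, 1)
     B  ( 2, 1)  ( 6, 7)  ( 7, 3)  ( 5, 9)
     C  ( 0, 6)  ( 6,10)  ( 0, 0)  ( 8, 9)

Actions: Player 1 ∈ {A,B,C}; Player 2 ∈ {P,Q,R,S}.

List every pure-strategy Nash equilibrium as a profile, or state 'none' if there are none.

(A,P): not NE [P2→R gives 8>5]
(A,Q): not NE [P1→C gives 6>3; P2→R gives 8>1]
(A,R): not NE [P1→B gives 7>6]
(A,S): not NE [P1→C gives 8>4; P2→R gives 8>1]
(B,P): not NE [P1→A gives 4>2; P2→S gives 9>1]
(B,Q): not NE [P2→S gives 9>7]
(B,R): not NE [P2→S gives 9>3]
(B,S): not NE [P1→C gives 8>5]
(C,P): not NE [P1→A gives 4>0; P2→Q gives 10>6]
(C,Q): NE
(C,R): not NE [P1→B gives 7>0; P2→Q gives 10>0]
(C,S): not NE [P2→Q gives 10>9]

Nash profiles: (C,Q)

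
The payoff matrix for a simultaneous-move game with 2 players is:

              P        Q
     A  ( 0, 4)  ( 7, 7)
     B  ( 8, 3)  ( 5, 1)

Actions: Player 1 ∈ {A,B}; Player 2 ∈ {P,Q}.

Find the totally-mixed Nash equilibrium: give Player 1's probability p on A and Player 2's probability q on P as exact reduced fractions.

(p,q) = (2/5, 1/5)

P1 indiff ⇒ q·0+(1-q)·7 = q·8+(1-q)·5 ⇒ q(-8) = (1-q)(-2) ⇒ q = 1/5
P2 indiff ⇒ p·4+(1-p)·3 = p·7+(1-p)·1 ⇒ p(-3) = (1-p)(-2) ⇒ p = 2/5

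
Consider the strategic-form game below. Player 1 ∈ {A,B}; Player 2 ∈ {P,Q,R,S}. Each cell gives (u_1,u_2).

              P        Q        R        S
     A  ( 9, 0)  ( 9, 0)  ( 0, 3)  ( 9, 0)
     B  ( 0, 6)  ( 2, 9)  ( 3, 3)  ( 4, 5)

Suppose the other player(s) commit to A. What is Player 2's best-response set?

argmax u_2 = {R}

u_2(P vs A) = 0
u_2(Q vs A) = 0
u_2(R vs A) = 3
u_2(S vs A) = 0
max payoff 3 at {R}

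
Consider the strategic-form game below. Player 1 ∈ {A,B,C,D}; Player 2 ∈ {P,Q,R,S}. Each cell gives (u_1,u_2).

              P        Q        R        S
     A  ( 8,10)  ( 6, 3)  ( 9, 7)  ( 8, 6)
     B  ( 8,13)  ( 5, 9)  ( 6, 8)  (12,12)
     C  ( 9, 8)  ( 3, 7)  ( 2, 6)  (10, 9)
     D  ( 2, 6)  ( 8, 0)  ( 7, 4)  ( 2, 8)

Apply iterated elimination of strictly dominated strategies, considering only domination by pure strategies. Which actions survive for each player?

Survivors P1:{B,C} P2:{P,S}

P2 drop Q (P beats it: A:10>3 B:13>9 C:8>7 D:6>0)
P1 drop D (A beats it: P:8>2 R:9>7 S:8>2)
P2 drop R (P beats it: A:10>7 B:13>8 C:8>6)
P1 drop A (C beats it: P:9>8 S:10>8)
P1→{B,C} P2→{P,S}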